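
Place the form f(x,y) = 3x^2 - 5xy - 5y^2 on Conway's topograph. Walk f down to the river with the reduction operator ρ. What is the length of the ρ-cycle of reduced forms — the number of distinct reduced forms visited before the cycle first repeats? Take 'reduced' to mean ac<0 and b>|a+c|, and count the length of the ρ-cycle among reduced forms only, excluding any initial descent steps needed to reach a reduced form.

D = 85, ⌊√D⌋ = 9
descent: ρ → (-5,5,3)  [lands on river]
river: ρ → (3,7,-3)
river: ρ → (-3,5,5)
river: ρ → (5,5,-3)
river: ρ → (-3,7,3)
river: ρ → (3,5,-5)
ρ-cycle length = 6 (tail of 1 descent step not counted)

6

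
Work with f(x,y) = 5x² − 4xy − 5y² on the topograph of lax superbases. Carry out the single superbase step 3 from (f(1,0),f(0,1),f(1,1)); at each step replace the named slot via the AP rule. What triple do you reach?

start (5,-5,-4) = (f(1,0),f(0,1),f(1,1))
replace slot 3: 2·(5+(-5)) − (-4) = 4 → (5,-5,4)

5,-5,4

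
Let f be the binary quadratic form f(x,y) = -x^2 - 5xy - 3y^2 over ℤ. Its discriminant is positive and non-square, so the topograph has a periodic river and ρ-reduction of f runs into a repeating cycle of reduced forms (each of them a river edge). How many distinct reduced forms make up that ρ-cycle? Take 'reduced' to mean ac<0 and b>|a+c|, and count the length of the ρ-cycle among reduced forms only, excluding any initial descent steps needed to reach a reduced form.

D = 13, ⌊√D⌋ = 3
descent: ρ → (-3,-1,1)
descent: ρ → (1,3,-1)  [lands on river]
river: ρ → (-1,3,1)
ρ-cycle length = 2 (tail of 2 descent steps not counted)

2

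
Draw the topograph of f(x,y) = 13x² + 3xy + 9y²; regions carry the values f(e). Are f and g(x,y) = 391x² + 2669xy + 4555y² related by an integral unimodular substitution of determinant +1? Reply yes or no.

D₁ = -459, D₂ = -459
f: flip: (13,3,9)→(9,-3,13)
f: reduced (well bottom): (9,-3,13) with a≤c, −a<b≤a
g: translate: b→323 (≡2669 mod 782), so (391,2669,4555)→(391,323,67)
g: flip: (391,323,67)→(67,-323,391)
g: translate: b→-55 (≡-323 mod 134), so (67,-323,391)→(67,-55,13)
g: flip: (67,-55,13)→(13,55,67)
g: translate: b→3 (≡55 mod 26), so (13,55,67)→(13,3,9)
g: flip: (13,3,9)→(9,-3,13)
g: reduced (well bottom): (9,-3,13) with a≤c, −a<b≤a
reduced forms (9, -3, 13) vs (9, -3, 13) ⇒ equivalent

yes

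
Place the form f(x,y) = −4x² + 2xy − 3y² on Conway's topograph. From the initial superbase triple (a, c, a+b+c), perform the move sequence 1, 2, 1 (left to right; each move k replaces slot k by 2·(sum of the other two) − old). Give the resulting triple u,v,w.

start (-4,-3,-5) = (f(1,0),f(0,1),f(1,1))
replace slot 1: 2·((-3)+(-5)) − (-4) = -12 → (-12,-3,-5)
replace slot 2: 2·((-12)+(-5)) − (-3) = -31 → (-12,-31,-5)
replace slot 1: 2·((-31)+(-5)) − (-12) = -60 → (-60,-31,-5)

-60,-31,-5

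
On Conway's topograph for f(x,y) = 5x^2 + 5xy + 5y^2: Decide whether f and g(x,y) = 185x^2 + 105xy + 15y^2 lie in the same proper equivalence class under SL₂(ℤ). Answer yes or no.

D₁ = -75, D₂ = -75
f: reduced (well bottom): (5,5,5) with a≤c, −a<b≤a
g: flip: (185,105,15)→(15,-105,185)
g: translate: b→15 (≡-105 mod 30), so (15,-105,185)→(15,15,5)
g: flip: (15,15,5)→(5,-15,15)
g: translate: b→5 (≡-15 mod 10), so (5,-15,15)→(5,5,5)
g: reduced (well bottom): (5,5,5) with a≤c, −a<b≤a
reduced forms (5, 5, 5) vs (5, 5, 5) ⇒ equivalent

yes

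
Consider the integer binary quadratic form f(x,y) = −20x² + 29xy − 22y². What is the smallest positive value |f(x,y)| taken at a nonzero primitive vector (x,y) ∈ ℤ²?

translate: b→11 (≡-29 mod 40), so (20,-29,22)→(20,11,13)
flip: (20,11,13)→(13,-11,20)
reduced (well bottom): (13,-11,20) with a≤c, −a<b≤a
well minimum |f| = |-13| = 13 (negative-definite)

13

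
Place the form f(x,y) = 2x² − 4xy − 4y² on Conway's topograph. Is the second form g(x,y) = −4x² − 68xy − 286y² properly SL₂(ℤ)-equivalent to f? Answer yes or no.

D₁ = 48, D₂ = 48
river cycle of f (length 2): (-4, 4, 2), (2, 4, -4)
river cycle of g (length 2): (-4, 4, 2), (2, 4, -4)
cycles coincide ⇒ equivalent

yes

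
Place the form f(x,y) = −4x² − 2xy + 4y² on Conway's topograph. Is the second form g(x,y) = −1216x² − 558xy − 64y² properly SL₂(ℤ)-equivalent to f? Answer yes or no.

D₁ = 68, D₂ = 68
river cycle of f (length 6): (4, 2, -4), (-4, 6, 2), (2, 6, -4), (-4, 2, 4), (4, 6, -2), (-2, 6, 4)
river cycle of g (length 6): (2, 6, -4), (-4, 2, 4), (4, 6, -2), (-2, 6, 4), (4, 2, -4), (-4, 6, 2)
cycles coincide ⇒ equivalent

yes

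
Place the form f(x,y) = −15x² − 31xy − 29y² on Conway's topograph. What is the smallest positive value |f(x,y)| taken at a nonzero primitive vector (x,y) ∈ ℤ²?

translate: b→1 (≡31 mod 30), so (15,31,29)→(15,1,13)
flip: (15,1,13)→(13,-1,15)
reduced (well bottom): (13,-1,15) with a≤c, −a<b≤a
well minimum |f| = |-13| = 13 (negative-definite)

13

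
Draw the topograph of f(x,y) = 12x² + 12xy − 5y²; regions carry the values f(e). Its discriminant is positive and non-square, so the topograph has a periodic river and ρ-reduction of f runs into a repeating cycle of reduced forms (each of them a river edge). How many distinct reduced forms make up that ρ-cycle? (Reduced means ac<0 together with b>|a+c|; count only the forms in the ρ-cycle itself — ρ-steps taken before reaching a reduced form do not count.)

D = 384, ⌊√D⌋ = 19
river: ρ → (-5,18,3)
river: ρ → (3,18,-5)
river: ρ → (-5,12,12)
river: ρ → (12,12,-5)
ρ-cycle length = 4 (tail of 0 descent steps not counted)

4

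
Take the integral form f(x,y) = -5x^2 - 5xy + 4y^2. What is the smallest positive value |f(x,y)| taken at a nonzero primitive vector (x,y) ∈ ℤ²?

descent: ρ → (4,5,-5)  [lands on river]
river: ρ → (-5,5,4)
river: ρ → (4,3,-6)
river: ρ → (-6,9,1)
river: ρ → (1,9,-6)
river: ρ → (-6,3,4)
closes: descent 1, river 6
min |a| on river = 1

1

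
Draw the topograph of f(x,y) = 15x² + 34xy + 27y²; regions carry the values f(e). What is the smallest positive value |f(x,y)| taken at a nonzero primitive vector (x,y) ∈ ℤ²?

translate: b→4 (≡34 mod 30), so (15,34,27)→(15,4,8)
flip: (15,4,8)→(8,-4,15)
reduced (well bottom): (8,-4,15) with a≤c, −a<b≤a
well minimum = a = 8

8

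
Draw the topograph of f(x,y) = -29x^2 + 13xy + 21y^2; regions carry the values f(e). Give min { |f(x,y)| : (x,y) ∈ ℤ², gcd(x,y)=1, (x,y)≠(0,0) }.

river: ρ → (21,29,-21)
river: ρ → (-21,13,29)
river: ρ → (29,45,-5)
river: ρ → (-5,45,29)
river: ρ → (29,13,-21)
river: ρ → (-21,29,21)
river: ρ → (21,13,-29)
river: ρ → (-29,45,5)
river: ρ → (5,45,-29)
river: ρ → (-29,13,21)
closes: descent 0, river 10
min |a| on river = 5

5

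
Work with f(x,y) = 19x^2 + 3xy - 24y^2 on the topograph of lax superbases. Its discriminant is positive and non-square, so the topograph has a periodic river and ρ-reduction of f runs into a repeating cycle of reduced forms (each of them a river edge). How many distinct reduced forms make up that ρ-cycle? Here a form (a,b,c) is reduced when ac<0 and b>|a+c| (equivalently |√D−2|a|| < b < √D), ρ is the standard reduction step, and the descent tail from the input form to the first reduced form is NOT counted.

D = 1833, ⌊√D⌋ = 42
descent: ρ → (-24,-3,19)
descent: ρ → (19,41,-2)  [lands on river]
river: ρ → (-2,39,39)
river: ρ → (39,39,-2)
river: ρ → (-2,41,19)
river: ρ → (19,35,-8)
river: ρ → (-8,29,31)
river: ρ → (31,33,-6)
river: ρ → (-6,39,13)
river: ρ → (13,39,-6)
river: ρ → (-6,33,31)
river: ρ → (31,29,-8)
river: ρ → (-8,35,19)
ρ-cycle length = 12 (tail of 2 descent steps not counted)

12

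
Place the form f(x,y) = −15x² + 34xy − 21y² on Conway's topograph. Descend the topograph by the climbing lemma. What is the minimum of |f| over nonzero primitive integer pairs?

translate: b→-4 (≡-34 mod 30), so (15,-34,21)→(15,-4,2)
flip: (15,-4,2)→(2,4,15)
translate: b→0 (≡4 mod 4), so (2,4,15)→(2,0,13)
reduced (well bottom): (2,0,13) with a≤c, −a<b≤a
well minimum |f| = |-2| = 2 (negative-definite)

2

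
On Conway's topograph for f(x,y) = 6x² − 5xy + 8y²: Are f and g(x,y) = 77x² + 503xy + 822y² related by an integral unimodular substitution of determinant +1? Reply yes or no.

D₁ = -167, D₂ = -167
f: reduced (well bottom): (6,-5,8) with a≤c, −a<b≤a
g: translate: b→41 (≡503 mod 154), so (77,503,822)→(77,41,6)
g: flip: (77,41,6)→(6,-41,77)
g: translate: b→-5 (≡-41 mod 12), so (6,-41,77)→(6,-5,8)
g: reduced (well bottom): (6,-5,8) with a≤c, −a<b≤a
reduced forms (6, -5, 8) vs (6, -5, 8) ⇒ equivalent

yes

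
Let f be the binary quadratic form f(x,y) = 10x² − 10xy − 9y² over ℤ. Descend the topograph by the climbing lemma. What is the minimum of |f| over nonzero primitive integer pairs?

descent: ρ → (-9,10,10)  [lands on river]
river: ρ → (10,10,-9)
river: ρ → (-9,8,11)
river: ρ → (11,14,-6)
river: ρ → (-6,10,15)
river: ρ → (15,20,-1)
river: ρ → (-1,20,15)
river: ρ → (15,10,-6)
river: ρ → (-6,14,11)
river: ρ → (11,8,-9)
closes: descent 1, river 10
min |a| on river = 1

1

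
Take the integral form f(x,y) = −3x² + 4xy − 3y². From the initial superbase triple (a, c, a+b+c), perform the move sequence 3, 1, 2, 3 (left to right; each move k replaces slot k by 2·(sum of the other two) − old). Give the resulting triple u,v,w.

start (-3,-3,-2) = (f(1,0),f(0,1),f(1,1))
replace slot 3: 2·((-3)+(-3)) − (-2) = -10 → (-3,-3,-10)
replace slot 1: 2·((-3)+(-10)) − (-3) = -23 → (-23,-3,-10)
replace slot 2: 2·((-23)+(-10)) − (-3) = -63 → (-23,-63,-10)
replace slot 3: 2·((-23)+(-63)) − (-10) = -162 → (-23,-63,-162)

-23,-63,-162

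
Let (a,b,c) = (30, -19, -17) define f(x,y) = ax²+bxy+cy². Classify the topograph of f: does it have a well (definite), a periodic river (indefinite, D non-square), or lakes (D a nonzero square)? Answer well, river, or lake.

D = b²−4ac = (-19)² − 4·30·(-17) = 2401
D = 49² is a perfect square ⇒ form factors over ℤ ⇒ lakes

lake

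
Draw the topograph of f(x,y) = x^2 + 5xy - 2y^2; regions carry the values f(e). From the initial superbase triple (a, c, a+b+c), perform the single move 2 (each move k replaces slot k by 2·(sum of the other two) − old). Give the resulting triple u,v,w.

start (1,-2,4) = (f(1,0),f(0,1),f(1,1))
replace slot 2: 2·(1+4) − (-2) = 12 → (1,12,4)

1,12,4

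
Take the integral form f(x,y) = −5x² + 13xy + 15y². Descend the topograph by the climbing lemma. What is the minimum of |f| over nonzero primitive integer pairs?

river: ρ → (15,17,-3)
river: ρ → (-3,19,9)
river: ρ → (9,17,-5)
river: ρ → (-5,13,15)
closes: descent 0, river 4
min |a| on river = 3

3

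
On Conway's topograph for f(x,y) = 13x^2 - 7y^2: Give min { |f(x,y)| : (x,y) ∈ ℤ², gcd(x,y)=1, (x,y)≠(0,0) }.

descent: ρ → (-7,14,6)  [lands on river]
river: ρ → (6,10,-11)
river: ρ → (-11,12,5)
river: ρ → (5,18,-2)
river: ρ → (-2,18,5)
river: ρ → (5,12,-11)
river: ρ → (-11,10,6)
river: ρ → (6,14,-7)
closes: descent 1, river 8
min |a| on river = 2

2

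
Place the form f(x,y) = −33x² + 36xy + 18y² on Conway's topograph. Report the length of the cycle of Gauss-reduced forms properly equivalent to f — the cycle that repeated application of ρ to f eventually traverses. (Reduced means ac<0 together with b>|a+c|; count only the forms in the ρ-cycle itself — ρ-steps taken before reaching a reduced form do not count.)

D = 3672, ⌊√D⌋ = 60
river: ρ → (18,36,-33)
river: ρ → (-33,30,21)
river: ρ → (21,54,-9)
river: ρ → (-9,54,21)
river: ρ → (21,30,-33)
river: ρ → (-33,36,18)
ρ-cycle length = 6 (tail of 0 descent steps not counted)

6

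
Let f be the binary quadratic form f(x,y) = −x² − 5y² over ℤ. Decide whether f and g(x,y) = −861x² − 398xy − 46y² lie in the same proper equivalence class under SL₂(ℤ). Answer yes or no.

D₁ = -20, D₂ = -20
f is negative-definite; reduce −f:
−f: reduced (well bottom): (1,0,5) with a≤c, −a<b≤a
flip sign back: reduced form of f is (-1,0,-5)
g is negative-definite; reduce −g:
−g: flip: (861,398,46)→(46,-398,861)
−g: translate: b→-30 (≡-398 mod 92), so (46,-398,861)→(46,-30,5)
−g: flip: (46,-30,5)→(5,30,46)
−g: translate: b→0 (≡30 mod 10), so (5,30,46)→(5,0,1)
−g: flip: (5,0,1)→(1,0,5)
−g: reduced (well bottom): (1,0,5) with a≤c, −a<b≤a
flip sign back: reduced form of g is (-1,0,-5)
reduced forms (-1, 0, -5) vs (-1, 0, -5) ⇒ equivalent

yes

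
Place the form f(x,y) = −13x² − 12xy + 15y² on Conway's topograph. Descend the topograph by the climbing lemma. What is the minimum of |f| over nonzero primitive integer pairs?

descent: ρ → (15,12,-13)  [lands on river]
river: ρ → (-13,14,14)
river: ρ → (14,14,-13)
river: ρ → (-13,12,15)
river: ρ → (15,18,-10)
river: ρ → (-10,22,11)
river: ρ → (11,22,-10)
river: ρ → (-10,18,15)
closes: descent 1, river 8
min |a| on river = 10

10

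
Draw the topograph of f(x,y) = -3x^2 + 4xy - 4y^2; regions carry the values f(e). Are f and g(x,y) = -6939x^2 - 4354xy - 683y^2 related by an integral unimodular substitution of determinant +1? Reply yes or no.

D₁ = -32, D₂ = -32
f is negative-definite; reduce −f:
−f: translate: b→2 (≡-4 mod 6), so (3,-4,4)→(3,2,3)
−f: reduced (well bottom): (3,2,3) with a≤c, −a<b≤a
flip sign back: reduced form of f is (-3,-2,-3)
g is negative-definite; reduce −g:
−g: flip: (6939,4354,683)→(683,-4354,6939)
−g: translate: b→-256 (≡-4354 mod 1366), so (683,-4354,6939)→(683,-256,24)
−g: flip: (683,-256,24)→(24,256,683)
−g: translate: b→16 (≡256 mod 48), so (24,256,683)→(24,16,3)
−g: flip: (24,16,3)→(3,-16,24)
−g: translate: b→2 (≡-16 mod 6), so (3,-16,24)→(3,2,3)
−g: reduced (well bottom): (3,2,3) with a≤c, −a<b≤a
flip sign back: reduced form of g is (-3,-2,-3)
reduced forms (-3, -2, -3) vs (-3, -2, -3) ⇒ equivalent

yes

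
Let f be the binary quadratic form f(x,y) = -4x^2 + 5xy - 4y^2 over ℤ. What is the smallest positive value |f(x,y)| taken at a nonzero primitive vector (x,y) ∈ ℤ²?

translate: b→3 (≡-5 mod 8), so (4,-5,4)→(4,3,3)
flip: (4,3,3)→(3,-3,4)
translate: b→3 (≡-3 mod 6), so (3,-3,4)→(3,3,4)
reduced (well bottom): (3,3,4) with a≤c, −a<b≤a
well minimum |f| = |-3| = 3 (negative-definite)

3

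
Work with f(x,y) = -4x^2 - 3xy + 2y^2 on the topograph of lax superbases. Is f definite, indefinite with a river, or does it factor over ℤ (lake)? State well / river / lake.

D = b²−4ac = (-3)² − 4·(-4)·2 = 41
D > 0 non-square ⇒ indefinite ⇒ periodic river

river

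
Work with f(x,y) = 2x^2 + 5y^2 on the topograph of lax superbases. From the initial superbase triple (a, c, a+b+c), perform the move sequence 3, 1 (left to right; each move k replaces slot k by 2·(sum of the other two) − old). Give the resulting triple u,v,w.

start (2,5,7) = (f(1,0),f(0,1),f(1,1))
replace slot 3: 2·(2+5) − 7 = 7 → (2,5,7)
replace slot 1: 2·(5+7) − 2 = 22 → (22,5,7)

22,5,7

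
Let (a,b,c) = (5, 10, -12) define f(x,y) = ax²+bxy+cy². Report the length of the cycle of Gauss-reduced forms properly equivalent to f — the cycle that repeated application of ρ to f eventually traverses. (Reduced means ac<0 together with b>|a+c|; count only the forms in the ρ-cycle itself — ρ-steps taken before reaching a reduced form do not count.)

D = 340, ⌊√D⌋ = 18
river: ρ → (-12,14,3)
river: ρ → (3,16,-7)
river: ρ → (-7,12,7)
river: ρ → (7,16,-3)
river: ρ → (-3,14,12)
river: ρ → (12,10,-5)
river: ρ → (-5,10,12)
river: ρ → (12,14,-3)
river: ρ → (-3,16,7)
river: ρ → (7,12,-7)
river: ρ → (-7,16,3)
river: ρ → (3,14,-12)
river: ρ → (-12,10,5)
river: ρ → (5,10,-12)
ρ-cycle length = 14 (tail of 0 descent steps not counted)

14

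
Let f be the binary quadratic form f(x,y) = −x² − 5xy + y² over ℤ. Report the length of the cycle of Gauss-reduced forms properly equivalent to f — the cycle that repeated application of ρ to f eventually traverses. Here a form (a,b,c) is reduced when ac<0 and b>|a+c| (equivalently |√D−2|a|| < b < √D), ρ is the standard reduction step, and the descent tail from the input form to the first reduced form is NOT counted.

D = 29, ⌊√D⌋ = 5
descent: ρ → (1,5,-1)  [lands on river]
river: ρ → (-1,5,1)
ρ-cycle length = 2 (tail of 1 descent step not counted)

2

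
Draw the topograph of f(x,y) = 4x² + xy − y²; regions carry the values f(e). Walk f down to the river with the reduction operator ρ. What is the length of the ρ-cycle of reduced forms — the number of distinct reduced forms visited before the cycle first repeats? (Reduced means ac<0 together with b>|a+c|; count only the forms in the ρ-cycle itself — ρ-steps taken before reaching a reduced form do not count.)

D = 17, ⌊√D⌋ = 4
descent: ρ → (-1,3,2)  [lands on river]
river: ρ → (2,1,-2)
river: ρ → (-2,3,1)
river: ρ → (1,3,-2)
river: ρ → (-2,1,2)
river: ρ → (2,3,-1)
ρ-cycle length = 6 (tail of 1 descent step not counted)

6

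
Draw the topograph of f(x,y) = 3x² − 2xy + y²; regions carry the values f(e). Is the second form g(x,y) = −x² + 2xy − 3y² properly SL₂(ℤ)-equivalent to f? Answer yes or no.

D₁ = -8, D₂ = -8
f: flip: (3,-2,1)→(1,2,3)
f: translate: b→0 (≡2 mod 2), so (1,2,3)→(1,0,2)
f: reduced (well bottom): (1,0,2) with a≤c, −a<b≤a
g is negative-definite; reduce −g:
−g: translate: b→0 (≡-2 mod 2), so (1,-2,3)→(1,0,2)
−g: reduced (well bottom): (1,0,2) with a≤c, −a<b≤a
flip sign back: reduced form of g is (-1,0,-2)
reduced forms (1, 0, 2) vs (-1, 0, -2) ⇒ inequivalent

no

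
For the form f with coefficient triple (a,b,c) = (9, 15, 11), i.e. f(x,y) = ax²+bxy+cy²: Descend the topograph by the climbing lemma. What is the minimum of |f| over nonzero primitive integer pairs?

translate: b→-3 (≡15 mod 18), so (9,15,11)→(9,-3,5)
flip: (9,-3,5)→(5,3,9)
reduced (well bottom): (5,3,9) with a≤c, −a<b≤a
well minimum = a = 5

5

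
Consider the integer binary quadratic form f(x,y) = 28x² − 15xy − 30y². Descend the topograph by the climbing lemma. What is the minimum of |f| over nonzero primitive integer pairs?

descent: ρ → (-30,15,28)  [lands on river]
river: ρ → (28,41,-17)
river: ρ → (-17,27,42)
river: ρ → (42,57,-2)
river: ρ → (-2,59,13)
river: ρ → (13,45,-30)
closes: descent 1, river 6
min |a| on river = 2

2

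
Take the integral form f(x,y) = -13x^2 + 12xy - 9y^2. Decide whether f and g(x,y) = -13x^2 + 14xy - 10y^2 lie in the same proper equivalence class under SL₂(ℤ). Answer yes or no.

D₁ = -324, D₂ = -324
f is negative-definite; reduce −f:
−f: flip: (13,-12,9)→(9,12,13)
−f: translate: b→-6 (≡12 mod 18), so (9,12,13)→(9,-6,10)
−f: reduced (well bottom): (9,-6,10) with a≤c, −a<b≤a
flip sign back: reduced form of f is (-9,6,-10)
g is negative-definite; reduce −g:
−g: translate: b→12 (≡-14 mod 26), so (13,-14,10)→(13,12,9)
−g: flip: (13,12,9)→(9,-12,13)
−g: translate: b→6 (≡-12 mod 18), so (9,-12,13)→(9,6,10)
−g: reduced (well bottom): (9,6,10) with a≤c, −a<b≤a
flip sign back: reduced form of g is (-9,-6,-10)
reduced forms (-9, 6, -10) vs (-9, -6, -10) ⇒ inequivalent

no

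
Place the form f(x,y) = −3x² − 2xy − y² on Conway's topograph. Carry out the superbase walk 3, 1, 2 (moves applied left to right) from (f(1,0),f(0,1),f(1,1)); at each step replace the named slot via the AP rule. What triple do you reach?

start (-3,-1,-6) = (f(1,0),f(0,1),f(1,1))
replace slot 3: 2·((-3)+(-1)) − (-6) = -2 → (-3,-1,-2)
replace slot 1: 2·((-1)+(-2)) − (-3) = -3 → (-3,-1,-2)
replace slot 2: 2·((-3)+(-2)) − (-1) = -9 → (-3,-9,-2)

-3,-9,-2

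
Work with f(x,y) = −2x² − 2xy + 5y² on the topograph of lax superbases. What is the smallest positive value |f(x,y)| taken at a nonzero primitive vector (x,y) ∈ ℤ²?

descent: ρ → (5,2,-2)
descent: ρ → (-2,6,1)  [lands on river]
river: ρ → (1,6,-2)
closes: descent 2, river 2
min |a| on river = 1

1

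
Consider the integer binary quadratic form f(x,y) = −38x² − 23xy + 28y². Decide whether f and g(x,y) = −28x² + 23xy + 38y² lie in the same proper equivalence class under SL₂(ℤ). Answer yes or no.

D₁ = 4785, D₂ = 4785
river cycle of f (length 24): (28, 23, -38), (-38, 53, 13), (13, 51, -42), (-42, 33, 22), (22, 55, -20), (-20, 65, 7), (7, 61, -38), (-38, 15, 30), (30, 45, -23), (-23, 47, 28), … (14 more)
river cycle of g (length 24): (38, 53, -13), (-13, 51, 42), (42, 33, -22), (-22, 55, 20), (20, 65, -7), (-7, 61, 38), (38, 15, -30), (-30, 45, 23), (23, 47, -28), (-28, 65, 5), … (14 more)
cycles differ ⇒ inequivalent

no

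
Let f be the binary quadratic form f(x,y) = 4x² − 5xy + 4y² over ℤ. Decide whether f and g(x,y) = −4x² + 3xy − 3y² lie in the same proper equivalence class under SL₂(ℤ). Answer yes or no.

D₁ = -39, D₂ = -39
f: translate: b→3 (≡-5 mod 8), so (4,-5,4)→(4,3,3)
f: flip: (4,3,3)→(3,-3,4)
f: translate: b→3 (≡-3 mod 6), so (3,-3,4)→(3,3,4)
f: reduced (well bottom): (3,3,4) with a≤c, −a<b≤a
g is negative-definite; reduce −g:
−g: flip: (4,-3,3)→(3,3,4)
−g: reduced (well bottom): (3,3,4) with a≤c, −a<b≤a
flip sign back: reduced form of g is (-3,-3,-4)
reduced forms (3, 3, 4) vs (-3, -3, -4) ⇒ inequivalent

no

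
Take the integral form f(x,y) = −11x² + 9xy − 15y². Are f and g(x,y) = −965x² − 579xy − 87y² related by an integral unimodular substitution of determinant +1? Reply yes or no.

D₁ = -579, D₂ = -579
f is negative-definite; reduce −f:
−f: reduced (well bottom): (11,-9,15) with a≤c, −a<b≤a
flip sign back: reduced form of f is (-11,9,-15)
g is negative-definite; reduce −g:
−g: flip: (965,579,87)→(87,-579,965)
−g: translate: b→-57 (≡-579 mod 174), so (87,-579,965)→(87,-57,11)
−g: flip: (87,-57,11)→(11,57,87)
−g: translate: b→-9 (≡57 mod 22), so (11,57,87)→(11,-9,15)
−g: reduced (well bottom): (11,-9,15) with a≤c, −a<b≤a
flip sign back: reduced form of g is (-11,9,-15)
reduced forms (-11, 9, -15) vs (-11, 9, -15) ⇒ equivalent

yes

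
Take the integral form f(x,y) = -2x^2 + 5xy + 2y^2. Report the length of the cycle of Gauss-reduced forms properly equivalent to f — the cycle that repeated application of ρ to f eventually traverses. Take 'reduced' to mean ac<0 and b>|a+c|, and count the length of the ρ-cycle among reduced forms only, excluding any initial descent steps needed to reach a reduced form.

D = 41, ⌊√D⌋ = 6
river: ρ → (2,3,-4)
river: ρ → (-4,5,1)
river: ρ → (1,5,-4)
river: ρ → (-4,3,2)
river: ρ → (2,5,-2)
river: ρ → (-2,3,4)
river: ρ → (4,5,-1)
river: ρ → (-1,5,4)
river: ρ → (4,3,-2)
river: ρ → (-2,5,2)
ρ-cycle length = 10 (tail of 0 descent steps not counted)

10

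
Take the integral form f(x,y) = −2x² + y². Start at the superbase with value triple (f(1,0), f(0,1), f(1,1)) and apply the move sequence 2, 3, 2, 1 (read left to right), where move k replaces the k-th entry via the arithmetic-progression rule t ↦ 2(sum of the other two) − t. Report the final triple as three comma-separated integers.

start (-2,1,-1) = (f(1,0),f(0,1),f(1,1))
replace slot 2: 2·((-2)+(-1)) − 1 = -7 → (-2,-7,-1)
replace slot 3: 2·((-2)+(-7)) − (-1) = -17 → (-2,-7,-17)
replace slot 2: 2·((-2)+(-17)) − (-7) = -31 → (-2,-31,-17)
replace slot 1: 2·((-31)+(-17)) − (-2) = -94 → (-94,-31,-17)

-94,-31,-17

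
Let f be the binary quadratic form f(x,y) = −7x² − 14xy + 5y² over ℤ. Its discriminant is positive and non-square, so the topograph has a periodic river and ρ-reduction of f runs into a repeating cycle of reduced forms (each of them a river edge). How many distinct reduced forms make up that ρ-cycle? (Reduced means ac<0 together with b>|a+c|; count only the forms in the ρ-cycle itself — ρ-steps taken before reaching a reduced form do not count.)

D = 336, ⌊√D⌋ = 18
descent: ρ → (5,14,-7)  [lands on river]
river: ρ → (-7,14,5)
river: ρ → (5,16,-4)
river: ρ → (-4,16,5)
ρ-cycle length = 4 (tail of 1 descent step not counted)

4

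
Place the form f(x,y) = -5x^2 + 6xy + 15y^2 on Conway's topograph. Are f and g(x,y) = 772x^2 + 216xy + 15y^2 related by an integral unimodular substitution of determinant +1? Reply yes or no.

D₁ = 336, D₂ = 336
river cycle of f (length 4): (-5, 16, 4), (4, 16, -5), (-5, 14, 7), (7, 14, -5)
river cycle of g (length 4): (-5, 16, 4), (4, 16, -5), (-5, 14, 7), (7, 14, -5)
cycles coincide ⇒ equivalent

yes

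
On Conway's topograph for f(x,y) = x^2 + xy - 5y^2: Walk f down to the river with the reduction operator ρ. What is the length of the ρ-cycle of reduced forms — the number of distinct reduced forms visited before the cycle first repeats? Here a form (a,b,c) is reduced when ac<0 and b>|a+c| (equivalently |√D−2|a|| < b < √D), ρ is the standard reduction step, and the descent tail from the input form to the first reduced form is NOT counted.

D = 21, ⌊√D⌋ = 4
descent: ρ → (-5,-1,1)
descent: ρ → (1,3,-3)  [lands on river]
river: ρ → (-3,3,1)
ρ-cycle length = 2 (tail of 2 descent steps not counted)

2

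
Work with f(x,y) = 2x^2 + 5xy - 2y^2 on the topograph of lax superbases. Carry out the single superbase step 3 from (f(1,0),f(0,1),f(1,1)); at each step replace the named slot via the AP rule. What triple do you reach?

start (2,-2,5) = (f(1,0),f(0,1),f(1,1))
replace slot 3: 2·(2+(-2)) − 5 = -5 → (2,-2,-5)

2,-2,-5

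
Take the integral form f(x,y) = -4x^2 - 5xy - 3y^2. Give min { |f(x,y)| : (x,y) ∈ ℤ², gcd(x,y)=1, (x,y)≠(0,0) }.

translate: b→-3 (≡5 mod 8), so (4,5,3)→(4,-3,2)
flip: (4,-3,2)→(2,3,4)
translate: b→-1 (≡3 mod 4), so (2,3,4)→(2,-1,3)
reduced (well bottom): (2,-1,3) with a≤c, −a<b≤a
well minimum |f| = |-2| = 2 (negative-definite)

2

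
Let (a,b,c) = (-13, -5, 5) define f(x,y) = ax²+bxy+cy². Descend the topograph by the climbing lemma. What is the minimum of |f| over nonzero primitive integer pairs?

descent: ρ → (5,15,-3)  [lands on river]
river: ρ → (-3,15,5)
closes: descent 1, river 2
min |a| on river = 3

3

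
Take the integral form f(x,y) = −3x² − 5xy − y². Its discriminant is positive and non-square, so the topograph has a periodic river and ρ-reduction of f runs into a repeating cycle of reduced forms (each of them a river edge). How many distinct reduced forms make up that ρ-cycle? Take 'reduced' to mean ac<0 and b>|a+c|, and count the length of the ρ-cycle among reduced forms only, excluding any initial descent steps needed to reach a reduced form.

D = 13, ⌊√D⌋ = 3
descent: ρ → (-1,3,1)  [lands on river]
river: ρ → (1,3,-1)
ρ-cycle length = 2 (tail of 1 descent step not counted)

2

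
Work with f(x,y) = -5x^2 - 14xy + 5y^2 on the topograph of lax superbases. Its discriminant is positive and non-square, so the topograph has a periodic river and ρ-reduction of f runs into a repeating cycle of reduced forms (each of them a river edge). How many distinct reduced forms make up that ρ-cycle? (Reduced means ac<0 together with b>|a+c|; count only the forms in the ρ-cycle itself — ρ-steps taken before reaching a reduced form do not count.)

D = 296, ⌊√D⌋ = 17
descent: ρ → (5,14,-5)  [lands on river]
river: ρ → (-5,16,2)
river: ρ → (2,16,-5)
river: ρ → (-5,14,5)
river: ρ → (5,16,-2)
river: ρ → (-2,16,5)
ρ-cycle length = 6 (tail of 1 descent step not counted)

6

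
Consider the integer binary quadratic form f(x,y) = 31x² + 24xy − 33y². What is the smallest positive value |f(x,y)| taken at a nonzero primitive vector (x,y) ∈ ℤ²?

river: ρ → (-33,42,22)
river: ρ → (22,46,-29)
river: ρ → (-29,12,39)
river: ρ → (39,66,-2)
river: ρ → (-2,66,39)
river: ρ → (39,12,-29)
river: ρ → (-29,46,22)
river: ρ → (22,42,-33)
river: ρ → (-33,24,31)
river: ρ → (31,38,-26)
river: ρ → (-26,66,3)
river: ρ → (3,66,-26)
river: ρ → (-26,38,31)
river: ρ → (31,24,-33)
closes: descent 0, river 14
min |a| on river = 2

2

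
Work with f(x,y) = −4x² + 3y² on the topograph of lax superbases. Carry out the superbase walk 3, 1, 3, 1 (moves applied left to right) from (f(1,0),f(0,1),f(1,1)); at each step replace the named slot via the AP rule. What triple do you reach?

start (-4,3,-1) = (f(1,0),f(0,1),f(1,1))
replace slot 3: 2·((-4)+3) − (-1) = -1 → (-4,3,-1)
replace slot 1: 2·(3+(-1)) − (-4) = 8 → (8,3,-1)
replace slot 3: 2·(8+3) − (-1) = 23 → (8,3,23)
replace slot 1: 2·(3+23) − 8 = 44 → (44,3,23)

44,3,23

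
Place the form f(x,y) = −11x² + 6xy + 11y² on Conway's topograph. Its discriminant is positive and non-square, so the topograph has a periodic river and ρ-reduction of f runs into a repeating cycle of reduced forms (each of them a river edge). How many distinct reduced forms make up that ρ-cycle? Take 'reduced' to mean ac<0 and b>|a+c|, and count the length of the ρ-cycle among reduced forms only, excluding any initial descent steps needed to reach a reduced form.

D = 520, ⌊√D⌋ = 22
river: ρ → (11,16,-6)
river: ρ → (-6,20,5)
river: ρ → (5,20,-6)
river: ρ → (-6,16,11)
river: ρ → (11,6,-11)
river: ρ → (-11,16,6)
river: ρ → (6,20,-5)
river: ρ → (-5,20,6)
river: ρ → (6,16,-11)
river: ρ → (-11,6,11)
ρ-cycle length = 10 (tail of 0 descent steps not counted)

10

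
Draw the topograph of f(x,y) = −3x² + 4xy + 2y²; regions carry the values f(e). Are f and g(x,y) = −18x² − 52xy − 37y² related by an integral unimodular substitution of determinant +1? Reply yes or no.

D₁ = 40, D₂ = 40
river cycle of f (length 6): (2, 4, -3), (-3, 2, 3), (3, 4, -2), (-2, 4, 3), (3, 2, -3), (-3, 4, 2)
river cycle of g (length 6): (-3, 4, 2), (2, 4, -3), (-3, 2, 3), (3, 4, -2), (-2, 4, 3), (3, 2, -3)
cycles coincide ⇒ equivalent

yes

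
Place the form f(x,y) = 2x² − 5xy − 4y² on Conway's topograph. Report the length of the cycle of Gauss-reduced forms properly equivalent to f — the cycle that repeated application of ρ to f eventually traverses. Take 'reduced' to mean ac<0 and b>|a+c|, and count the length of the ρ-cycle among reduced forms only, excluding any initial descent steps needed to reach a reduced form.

D = 57, ⌊√D⌋ = 7
descent: ρ → (-4,5,2)  [lands on river]
river: ρ → (2,7,-1)
river: ρ → (-1,7,2)
river: ρ → (2,5,-4)
river: ρ → (-4,3,3)
river: ρ → (3,3,-4)
ρ-cycle length = 6 (tail of 1 descent step not counted)

6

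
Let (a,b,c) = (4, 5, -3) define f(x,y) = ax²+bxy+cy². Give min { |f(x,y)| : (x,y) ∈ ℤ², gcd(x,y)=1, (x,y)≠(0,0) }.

river: ρ → (-3,7,2)
river: ρ → (2,5,-6)
river: ρ → (-6,7,1)
river: ρ → (1,7,-6)
river: ρ → (-6,5,2)
river: ρ → (2,7,-3)
river: ρ → (-3,5,4)
river: ρ → (4,3,-4)
river: ρ → (-4,5,3)
river: ρ → (3,7,-2)
river: ρ → (-2,5,6)
river: ρ → (6,7,-1)
river: ρ → (-1,7,6)
river: ρ → (6,5,-2)
river: ρ → (-2,7,3)
river: ρ → (3,5,-4)
river: ρ → (-4,3,4)
river: ρ → (4,5,-3)
closes: descent 0, river 18
min |a| on river = 1

1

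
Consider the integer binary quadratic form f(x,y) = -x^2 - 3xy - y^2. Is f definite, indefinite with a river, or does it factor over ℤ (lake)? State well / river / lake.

D = b²−4ac = (-3)² − 4·(-1)·(-1) = 5
D > 0 non-square ⇒ indefinite ⇒ periodic river

river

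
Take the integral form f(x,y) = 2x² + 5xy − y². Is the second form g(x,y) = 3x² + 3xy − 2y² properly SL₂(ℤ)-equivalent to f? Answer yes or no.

D₁ = 33, D₂ = 33
river cycle of f (length 4): (-1, 5, 2), (2, 3, -3), (-3, 3, 2), (2, 5, -1)
river cycle of g (length 4): (-2, 5, 1), (1, 5, -2), (-2, 3, 3), (3, 3, -2)
cycles differ ⇒ inequivalent

no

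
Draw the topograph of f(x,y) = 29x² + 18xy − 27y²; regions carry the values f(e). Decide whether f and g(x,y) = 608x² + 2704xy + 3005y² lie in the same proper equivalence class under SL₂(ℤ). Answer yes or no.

D₁ = 3456, D₂ = 3456
river cycle of f (length 14): (-27, 36, 20), (20, 44, -19), (-19, 32, 32), (32, 32, -19), (-19, 44, 20), (20, 36, -27), (-27, 18, 29), (29, 40, -16), (-16, 56, 5), (5, 54, -27), … (4 more)
river cycle of g (length 14): (29, 18, -27), (-27, 36, 20), (20, 44, -19), (-19, 32, 32), (32, 32, -19), (-19, 44, 20), (20, 36, -27), (-27, 18, 29), (29, 40, -16), (-16, 56, 5), … (4 more)
cycles coincide ⇒ equivalent

yes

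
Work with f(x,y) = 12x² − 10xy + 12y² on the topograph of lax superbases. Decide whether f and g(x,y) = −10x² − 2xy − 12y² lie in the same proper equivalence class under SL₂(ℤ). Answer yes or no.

D₁ = -476, D₂ = -476
f: flip: (12,-10,12)→(12,10,12)
f: reduced (well bottom): (12,10,12) with a≤c, −a<b≤a
g is negative-definite; reduce −g:
−g: reduced (well bottom): (10,2,12) with a≤c, −a<b≤a
flip sign back: reduced form of g is (-10,-2,-12)
reduced forms (12, 10, 12) vs (-10, -2, -12) ⇒ inequivalent

no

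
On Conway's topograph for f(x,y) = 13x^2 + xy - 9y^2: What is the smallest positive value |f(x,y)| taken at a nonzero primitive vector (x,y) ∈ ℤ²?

descent: ρ → (-9,17,5)  [lands on river]
river: ρ → (5,13,-15)
river: ρ → (-15,17,3)
river: ρ → (3,19,-9)
closes: descent 1, river 4
min |a| on river = 3

3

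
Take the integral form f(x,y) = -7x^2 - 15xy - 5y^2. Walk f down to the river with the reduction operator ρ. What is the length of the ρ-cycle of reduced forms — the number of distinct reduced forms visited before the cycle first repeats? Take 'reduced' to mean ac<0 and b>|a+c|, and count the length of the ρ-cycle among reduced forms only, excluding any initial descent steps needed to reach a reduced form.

D = 85, ⌊√D⌋ = 9
descent: ρ → (-5,5,3)  [lands on river]
river: ρ → (3,7,-3)
river: ρ → (-3,5,5)
river: ρ → (5,5,-3)
river: ρ → (-3,7,3)
river: ρ → (3,5,-5)
ρ-cycle length = 6 (tail of 1 descent step not counted)

6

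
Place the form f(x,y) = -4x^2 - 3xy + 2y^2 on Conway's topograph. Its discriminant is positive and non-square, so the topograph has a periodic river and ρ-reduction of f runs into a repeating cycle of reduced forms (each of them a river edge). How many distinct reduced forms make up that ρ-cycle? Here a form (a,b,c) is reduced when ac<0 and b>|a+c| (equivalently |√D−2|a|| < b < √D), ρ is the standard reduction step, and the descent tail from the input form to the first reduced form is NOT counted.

D = 41, ⌊√D⌋ = 6
descent: ρ → (2,3,-4)  [lands on river]
river: ρ → (-4,5,1)
river: ρ → (1,5,-4)
river: ρ → (-4,3,2)
river: ρ → (2,5,-2)
river: ρ → (-2,3,4)
river: ρ → (4,5,-1)
river: ρ → (-1,5,4)
river: ρ → (4,3,-2)
river: ρ → (-2,5,2)
ρ-cycle length = 10 (tail of 1 descent step not counted)

10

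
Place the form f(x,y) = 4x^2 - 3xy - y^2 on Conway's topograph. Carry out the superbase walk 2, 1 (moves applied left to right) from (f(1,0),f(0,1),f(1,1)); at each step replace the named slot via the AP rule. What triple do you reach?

start (4,-1,0) = (f(1,0),f(0,1),f(1,1))
replace slot 2: 2·(4+0) − (-1) = 9 → (4,9,0)
replace slot 1: 2·(9+0) − 4 = 14 → (14,9,0)

14,9,0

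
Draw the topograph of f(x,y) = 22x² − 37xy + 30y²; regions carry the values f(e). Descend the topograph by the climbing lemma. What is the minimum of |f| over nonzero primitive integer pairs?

translate: b→7 (≡-37 mod 44), so (22,-37,30)→(22,7,15)
flip: (22,7,15)→(15,-7,22)
reduced (well bottom): (15,-7,22) with a≤c, −a<b≤a
well minimum = a = 15

15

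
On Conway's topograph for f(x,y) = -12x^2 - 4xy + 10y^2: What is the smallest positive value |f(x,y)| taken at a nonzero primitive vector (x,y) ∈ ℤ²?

descent: ρ → (10,4,-12)  [lands on river]
river: ρ → (-12,20,2)
river: ρ → (2,20,-12)
river: ρ → (-12,4,10)
river: ρ → (10,16,-6)
river: ρ → (-6,20,4)
river: ρ → (4,20,-6)
river: ρ → (-6,16,10)
closes: descent 1, river 8
min |a| on river = 2

2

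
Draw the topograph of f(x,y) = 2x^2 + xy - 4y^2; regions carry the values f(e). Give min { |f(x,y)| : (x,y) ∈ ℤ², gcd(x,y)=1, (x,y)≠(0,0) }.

descent: ρ → (-4,-1,2)
descent: ρ → (2,5,-1)  [lands on river]
river: ρ → (-1,5,2)
river: ρ → (2,3,-3)
river: ρ → (-3,3,2)
closes: descent 2, river 4
min |a| on river = 1

1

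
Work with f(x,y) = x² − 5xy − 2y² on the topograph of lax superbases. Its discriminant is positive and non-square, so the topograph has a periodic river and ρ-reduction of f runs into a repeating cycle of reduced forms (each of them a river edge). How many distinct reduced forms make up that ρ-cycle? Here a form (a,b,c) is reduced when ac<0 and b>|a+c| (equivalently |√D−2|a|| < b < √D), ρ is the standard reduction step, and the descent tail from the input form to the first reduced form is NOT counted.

D = 33, ⌊√D⌋ = 5
descent: ρ → (-2,5,1)  [lands on river]
river: ρ → (1,5,-2)
river: ρ → (-2,3,3)
river: ρ → (3,3,-2)
ρ-cycle length = 4 (tail of 1 descent step not counted)

4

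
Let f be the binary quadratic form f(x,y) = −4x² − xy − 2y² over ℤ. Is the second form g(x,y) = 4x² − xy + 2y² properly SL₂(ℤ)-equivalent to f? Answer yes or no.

D₁ = -31, D₂ = -31
f is negative-definite; reduce −f:
−f: flip: (4,1,2)→(2,-1,4)
−f: reduced (well bottom): (2,-1,4) with a≤c, −a<b≤a
flip sign back: reduced form of f is (-2,1,-4)
g: flip: (4,-1,2)→(2,1,4)
g: reduced (well bottom): (2,1,4) with a≤c, −a<b≤a
reduced forms (-2, 1, -4) vs (2, 1, 4) ⇒ inequivalent

no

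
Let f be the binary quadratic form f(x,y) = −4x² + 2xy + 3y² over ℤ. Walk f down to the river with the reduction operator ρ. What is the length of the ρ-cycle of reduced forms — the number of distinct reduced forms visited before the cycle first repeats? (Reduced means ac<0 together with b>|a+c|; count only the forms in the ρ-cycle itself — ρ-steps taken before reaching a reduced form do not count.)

D = 52, ⌊√D⌋ = 7
river: ρ → (3,4,-3)
river: ρ → (-3,2,4)
river: ρ → (4,6,-1)
river: ρ → (-1,6,4)
river: ρ → (4,2,-3)
river: ρ → (-3,4,3)
river: ρ → (3,2,-4)
river: ρ → (-4,6,1)
river: ρ → (1,6,-4)
river: ρ → (-4,2,3)
ρ-cycle length = 10 (tail of 0 descent steps not counted)

10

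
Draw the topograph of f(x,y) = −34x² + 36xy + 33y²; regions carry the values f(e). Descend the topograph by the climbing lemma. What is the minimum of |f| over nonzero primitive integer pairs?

river: ρ → (33,30,-37)
river: ρ → (-37,44,26)
river: ρ → (26,60,-21)
river: ρ → (-21,66,17)
river: ρ → (17,70,-13)
river: ρ → (-13,60,42)
river: ρ → (42,24,-31)
river: ρ → (-31,38,35)
river: ρ → (35,32,-34)
river: ρ → (-34,36,33)
closes: descent 0, river 10
min |a| on river = 13

13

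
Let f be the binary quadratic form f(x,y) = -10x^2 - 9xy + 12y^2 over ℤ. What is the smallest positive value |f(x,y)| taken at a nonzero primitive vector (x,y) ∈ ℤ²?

descent: ρ → (12,9,-10)  [lands on river]
river: ρ → (-10,11,11)
river: ρ → (11,11,-10)
river: ρ → (-10,9,12)
river: ρ → (12,15,-7)
river: ρ → (-7,13,14)
river: ρ → (14,15,-6)
river: ρ → (-6,21,5)
river: ρ → (5,19,-10)
river: ρ → (-10,21,3)
river: ρ → (3,21,-10)
river: ρ → (-10,19,5)
river: ρ → (5,21,-6)
river: ρ → (-6,15,14)
river: ρ → (14,13,-7)
river: ρ → (-7,15,12)
closes: descent 1, river 16
min |a| on river = 3

3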